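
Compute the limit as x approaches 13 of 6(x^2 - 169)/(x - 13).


Direct substitution gives 0/0, so we factor the numerator.
Factor: 6(x^2 - 169) = 6 * (x - 13)(x + 13)
Cancel the common factor (x - 13):
6(x^2 - 169)/(x - 13) = 6 * (x + 13)
Now substitute x = 13:
= 6 * (13 + 13) = 156

156


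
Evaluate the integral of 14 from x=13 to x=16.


The integral of a constant k over [a, b] equals k * (b - a).
integral from 13 to 16 of 14 dx
= 14 * (16 - 13)
= 14 * 3
= 42

42


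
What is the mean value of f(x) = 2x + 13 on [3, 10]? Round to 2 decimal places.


Average value = 1/(b-a) * integral from a to b of f(x) dx
First compute the integral of 2x + 13:
F(x) = x^2 + 13x
F(10) = 1 * 100 + 13 * 10 = 230
F(3) = 1 * 9 + 13 * 3 = 48
Integral = 230 - 48 = 182
Average = 182 / (10 - 3) = 182 / 7
= 26 = 26.00

26.00


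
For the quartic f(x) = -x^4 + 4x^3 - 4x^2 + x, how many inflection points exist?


Inflection points occur where f''(x) = 0 and concavity changes.
f(x) = -x^4 + 4x^3 - 4x^2 + x
f'(x) = -4x^3 + 12x^2 - 8x + 1
f''(x) = -12x^2 + 24x - 8
This is a quadratic in x. Use the discriminant to count real roots.
Discriminant = (24)^2 - 4 * (-12) * (-8)
= 576 - 384
= 192
Since discriminant > 0, f''(x) = 0 has 2 distinct real solutions.
A quadratic with two distinct real roots changes sign at each root, so concavity changes at both.
Number of inflection points: 2

2


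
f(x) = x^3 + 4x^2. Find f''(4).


First derivative:
f'(x) = 3x^2 + 8x
Second derivative:
f''(x) = 6x + 8
Substitute x = 4:
f''(4) = 6 * 4 + 8
= 24 + 8
= 32

32


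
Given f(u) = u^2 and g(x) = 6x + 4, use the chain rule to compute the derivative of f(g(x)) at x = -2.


Using the chain rule: (f(g(x)))' = f'(g(x)) * g'(x)
First, find g(-2):
g(-2) = 6 * (-2) + 4 = -8
Next, f'(u) = 2u
And g'(x) = 6
So f'(g(-2)) * g'(-2)
= 2 * (-8) * 6
= -96

-96


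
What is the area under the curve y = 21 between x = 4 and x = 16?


The area under a constant function y = 21 is a rectangle.
Width = 16 - 4 = 12
Height = 21
Area = width * height
= 12 * 21
= 252

252


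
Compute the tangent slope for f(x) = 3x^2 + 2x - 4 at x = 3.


The slope of the tangent line equals f'(x) at the point.
f(x) = 3x^2 + 2x - 4
f'(x) = 6x + 2
At x = 3:
f'(3) = 6 * 3 + 2
= 18 + 2
= 20

20


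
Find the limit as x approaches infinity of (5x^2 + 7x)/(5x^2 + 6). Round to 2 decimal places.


For limits at infinity with equal-degree polynomials,
we compare leading coefficients.
Numerator leading term: 5x^2
Denominator leading term: 5x^2
Divide both by x^2:
lim = (5 + 7/x) / (5 + 6/x^2)
As x -> infinity, the 1/x and 1/x^2 terms vanish:
= 5/5 = 1 = 1.00

1.00


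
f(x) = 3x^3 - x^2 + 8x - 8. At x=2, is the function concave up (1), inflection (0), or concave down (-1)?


Concavity is determined by the sign of f''(x).
f(x) = 3x^3 - x^2 + 8x - 8
f'(x) = 9x^2 - 2x + 8
f''(x) = 18x - 2
f''(2) = 18 * 2 - 2
= 36 - 2
= 34
Since f''(2) > 0, the function is concave up (1)

1


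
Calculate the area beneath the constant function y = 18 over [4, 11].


The area under a constant function y = 18 is a rectangle.
Width = 11 - 4 = 7
Height = 18
Area = width * height
= 7 * 18
= 126

126


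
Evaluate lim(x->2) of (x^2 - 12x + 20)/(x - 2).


Direct substitution gives 0/0, so we factor the numerator.
Factor: (x^2 - 12x + 20) = (x - 2)(x - 10)
Cancel the common factor (x - 2):
(x^2 - 12x + 20)/(x - 2) = (x - 10)
Now substitute x = 2:
= (2) - (10) = -8

-8


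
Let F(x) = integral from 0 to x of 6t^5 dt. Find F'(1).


By the Fundamental Theorem of Calculus (Part 1):
If F(x) = integral from 0 to x of f(t) dt, then F'(x) = f(x)
Here f(t) = 6t^5
So F'(x) = 6x^5
Evaluate at x = 1:
F'(1) = 6 * 1^5
= 6 * 1
= 6

6


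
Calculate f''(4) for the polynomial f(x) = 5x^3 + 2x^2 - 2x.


First derivative:
f'(x) = 15x^2 + 4x - 2
Second derivative:
f''(x) = 30x + 4
Substitute x = 4:
f''(4) = 30 * 4 + 4
= 120 + 4
= 124

124


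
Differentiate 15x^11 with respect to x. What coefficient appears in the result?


We apply the power rule: d/dx [ax^n] = a*n * x^(n-1)
d/dx [15x^11]
= 15 * 11 * x^(11-1)
= 165x^10
The coefficient is 165

165


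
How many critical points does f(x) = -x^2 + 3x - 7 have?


Find where f'(x) = 0:
f'(x) = -2x + 3
Set f'(x) = 0:
-2x + 3 = 0
x = -3 / (-2) = 3/2
This is a linear equation in x, so there is exactly one solution.
Number of critical points: 1

1


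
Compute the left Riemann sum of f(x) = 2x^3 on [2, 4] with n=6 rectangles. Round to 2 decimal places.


Left Riemann sum uses left endpoints of each subinterval.
Interval: [2, 4], n = 6
dx = (4 - 2) / 6 = 1/3
Left endpoints: [2, 7/3, 8/3, 3, 10/3, 11/3]
f values: [16, 686/27, 1024/27, 54, 2000/27, 2662/27]
Sum = dx * (sum of f values)
= 1/3 * 306
= 102 = 102.00

102.00


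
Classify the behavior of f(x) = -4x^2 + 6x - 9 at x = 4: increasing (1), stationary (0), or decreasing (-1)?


Compute f'(x) to determine behavior:
f'(x) = -8x + 6
f'(4) = -8 * 4 + 6
= -32 + 6
= -26
Since f'(4) < 0, the function is decreasing (-1)

-1


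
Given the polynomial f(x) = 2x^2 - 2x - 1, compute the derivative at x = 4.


Differentiate term by term using power and sum rules:
f(x) = 2x^2 - 2x - 1
f'(x) = 4x - 2
Substitute x = 4:
f'(4) = 4 * 4 - 2
= 16 - 2
= 14

14


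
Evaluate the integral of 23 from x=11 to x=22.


The integral of a constant k over [a, b] equals k * (b - a).
integral from 11 to 22 of 23 dx
= 23 * (22 - 11)
= 23 * 11
= 253

253


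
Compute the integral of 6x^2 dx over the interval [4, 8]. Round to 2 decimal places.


Find the antiderivative of 6x^2:
F(x) = 6/3 * x^3
Apply the Fundamental Theorem of Calculus:
F(8) - F(4)
= 6/3 * 8^3 - 6/3 * 4^3
= 6/3 * (512 - 64)
= 6/3 * 448
= 896 = 896.00

896.00


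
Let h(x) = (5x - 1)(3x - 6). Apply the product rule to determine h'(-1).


Let u(x) = 5x - 1 and v(x) = 3x - 6
u'(x) = 5
v'(x) = 3
Product rule: h'(x) = u'(x)*v(x) + u(x)*v'(x)
= 5 * (3x - 6) + (5x - 1) * 3
At x = -1:
u(-1) = 5 * (-1) - 1 = -6
v(-1) = 3 * (-1) - 6 = -9
h'(-1) = 5 * (-9) + (-6) * 3
= -45 - 18
= -63

-63


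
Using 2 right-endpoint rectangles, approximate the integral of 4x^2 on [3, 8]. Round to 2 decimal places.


Right Riemann sum uses right endpoints of each subinterval.
Interval: [3, 8], n = 2
dx = (8 - 3) / 2 = 5/2
Right endpoints: [11/2, 8]
f values: [121, 256]
Sum = dx * (sum of f values)
= 5/2 * 377
= 1885/2 = 942.50

942.50


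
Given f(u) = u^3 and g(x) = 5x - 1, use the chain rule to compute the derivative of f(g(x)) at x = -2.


Using the chain rule: (f(g(x)))' = f'(g(x)) * g'(x)
First, find g(-2):
g(-2) = 5 * (-2) - 1 = -11
Next, f'(u) = 3u^2
And g'(x) = 5
So f'(g(-2)) * g'(-2)
= 3 * (-11)^2 * 5
= 3 * 121 * 5
= 1815

1815


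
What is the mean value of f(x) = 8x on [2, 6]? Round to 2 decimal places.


Average value = 1/(b-a) * integral from a to b of f(x) dx
First compute the integral of 8x:
F(x) = 4x^2
F(6) = 4 * 36 + 0 * 6 = 144
F(2) = 4 * 4 + 0 * 2 = 16
Integral = 144 - 16 = 128
Average = 128 / (6 - 2) = 128 / 4
= 32 = 32.00

32.00


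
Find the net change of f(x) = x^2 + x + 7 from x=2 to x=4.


Net change = f(b) - f(a)
f(x) = x^2 + x + 7
Compute f(4):
f(4) = 1 * 4^2 + 1 * 4 + 7
= 16 + 4 + 7
= 27
Compute f(2):
f(2) = 1 * 2^2 + 1 * 2 + 7
= 4 + 2 + 7
= 13
Net change = 27 - 13 = 14

14


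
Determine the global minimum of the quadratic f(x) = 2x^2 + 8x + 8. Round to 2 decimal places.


For a quadratic f(x) = ax^2 + bx + c with a > 0, the minimum is at the vertex.
Vertex x-coordinate: x = -b/(2a)
x = -(8) / (2 * 2)
x = -8/4 = -2
Substitute back to find the minimum value:
f(-2) = 2 * (-2)^2 + 8 * (-2) + 8
= 8 - 16 + 8
= 0 = 0.00

0.00


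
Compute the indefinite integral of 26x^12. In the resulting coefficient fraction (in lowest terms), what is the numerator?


Apply the power rule for integration:
integral of ax^n dx = a/(n+1) * x^(n+1) + C
integral of 26x^12 dx
= 26/13 * x^13 + C
= 2 * x^13 + C
The coefficient in lowest terms is 2 = 2/1, so its numerator is 2

2


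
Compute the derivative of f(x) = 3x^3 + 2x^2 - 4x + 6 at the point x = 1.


Differentiate f(x) = 3x^3 + 2x^2 - 4x + 6 term by term:
f'(x) = 9x^2 + 4x - 4
Substitute x = 1:
f'(1) = 9 * 1^2 + 4 * 1 - 4
= 9 + 4 - 4
= 9

9


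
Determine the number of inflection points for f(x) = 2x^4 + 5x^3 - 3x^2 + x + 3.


Inflection points occur where f''(x) = 0 and concavity changes.
f(x) = 2x^4 + 5x^3 - 3x^2 + x + 3
f'(x) = 8x^3 + 15x^2 - 6x + 1
f''(x) = 24x^2 + 30x - 6
This is a quadratic in x. Use the discriminant to count real roots.
Discriminant = (30)^2 - 4 * 24 * (-6)
= 900 - (-576)
= 1476
Since discriminant > 0, f''(x) = 0 has 2 distinct real solutions.
A quadratic with two distinct real roots changes sign at each root, so concavity changes at both.
Number of inflection points: 2

2


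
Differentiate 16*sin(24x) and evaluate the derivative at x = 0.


Apply the chain rule to differentiate 16*sin(24x):
d/dx [16*sin(24x)]
= 16 * cos(24x) * d/dx(24x)
= 16 * 24 * cos(24x)
= 384 * cos(24x)
Evaluate at x = 0:
= 384 * cos(0)
= 384 * 1
= 384

384


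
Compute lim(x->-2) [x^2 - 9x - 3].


Since polynomials are continuous, we use direct substitution.
lim(x->-2) of x^2 - 9x - 3
= 1 * (-2)^2 - 9 * (-2) - 3
= 4 + 18 - 3
= 19

19


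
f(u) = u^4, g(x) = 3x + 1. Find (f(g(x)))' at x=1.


Using the chain rule: (f(g(x)))' = f'(g(x)) * g'(x)
First, find g(1):
g(1) = 3 * 1 + 1 = 4
Next, f'(u) = 4u^3
And g'(x) = 3
So f'(g(1)) * g'(1)
= 4 * 4^3 * 3
= 4 * 64 * 3
= 768

768


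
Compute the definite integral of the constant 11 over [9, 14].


The integral of a constant k over [a, b] equals k * (b - a).
integral from 9 to 14 of 11 dx
= 11 * (14 - 9)
= 11 * 5
= 55

55


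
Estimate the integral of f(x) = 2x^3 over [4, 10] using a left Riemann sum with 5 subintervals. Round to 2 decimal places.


Left Riemann sum uses left endpoints of each subinterval.
Interval: [4, 10], n = 5
dx = (10 - 4) / 5 = 6/5
Left endpoints: [4, 26/5, 32/5, 38/5, 44/5]
f values: [128, 35152/125, 65536/125, 109744/125, 170368/125]
Sum = dx * (sum of f values)
= 6/5 * 15872/5
= 95232/25 = 3809.28

3809.28


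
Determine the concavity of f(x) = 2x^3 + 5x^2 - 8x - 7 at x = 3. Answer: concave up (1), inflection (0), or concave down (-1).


Concavity is determined by the sign of f''(x).
f(x) = 2x^3 + 5x^2 - 8x - 7
f'(x) = 6x^2 + 10x - 8
f''(x) = 12x + 10
f''(3) = 12 * 3 + 10
= 36 + 10
= 46
Since f''(3) > 0, the function is concave up (1)

1


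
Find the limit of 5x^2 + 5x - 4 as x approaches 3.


Since polynomials are continuous, we use direct substitution.
lim(x->3) of 5x^2 + 5x - 4
= 5 * 3^2 + 5 * 3 - 4
= 45 + 15 - 4
= 56

56


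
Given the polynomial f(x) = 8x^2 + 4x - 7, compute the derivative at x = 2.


Differentiate term by term using power and sum rules:
f(x) = 8x^2 + 4x - 7
f'(x) = 16x + 4
Substitute x = 2:
f'(2) = 16 * 2 + 4
= 32 + 4
= 36

36


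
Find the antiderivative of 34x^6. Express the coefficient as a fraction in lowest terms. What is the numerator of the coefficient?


Apply the power rule for integration:
integral of ax^n dx = a/(n+1) * x^(n+1) + C
integral of 34x^6 dx
= 34/7 * x^7 + C
The coefficient in lowest terms is 34/7, and its numerator is 34

34


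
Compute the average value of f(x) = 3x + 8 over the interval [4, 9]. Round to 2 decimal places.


Average value = 1/(b-a) * integral from a to b of f(x) dx
First compute the integral of 3x + 8:
F(x) = (3/2)x^2 + 8x
F(9) = 3/2 * 81 + 8 * 9 = 387/2
F(4) = 3/2 * 16 + 8 * 4 = 56
Integral = 387/2 - 56 = 275/2
Average = (275/2) / (9 - 4) = (275/2) / 5
= 55/2 = 27.50

27.50


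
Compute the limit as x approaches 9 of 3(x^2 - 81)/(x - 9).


Direct substitution gives 0/0, so we factor the numerator.
Factor: 3(x^2 - 81) = 3 * (x - 9)(x + 9)
Cancel the common factor (x - 9):
3(x^2 - 81)/(x - 9) = 3 * (x + 9)
Now substitute x = 9:
= 3 * (9 + 9) = 54

54


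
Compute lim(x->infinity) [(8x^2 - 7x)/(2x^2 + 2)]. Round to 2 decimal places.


For limits at infinity with equal-degree polynomials,
we compare leading coefficients.
Numerator leading term: 8x^2
Denominator leading term: 2x^2
Divide both by x^2:
lim = (8 - 7/x) / (2 + 2/x^2)
As x -> infinity, the 1/x and 1/x^2 terms vanish:
= 8/2 = 4 = 4.00

4.00


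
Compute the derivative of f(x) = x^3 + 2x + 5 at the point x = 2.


Differentiate f(x) = x^3 + 2x + 5 term by term:
f'(x) = 3x^2 + 2
Substitute x = 2:
f'(2) = 3 * 2^2 + 0 * 2 + 2
= 12 + 0 + 2
= 14

14


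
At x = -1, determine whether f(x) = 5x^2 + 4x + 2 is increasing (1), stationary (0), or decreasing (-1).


Compute f'(x) to determine behavior:
f'(x) = 10x + 4
f'(-1) = 10 * (-1) + 4
= -10 + 4
= -6
Since f'(-1) < 0, the function is decreasing (-1)

-1


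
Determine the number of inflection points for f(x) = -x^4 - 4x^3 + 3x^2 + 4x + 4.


Inflection points occur where f''(x) = 0 and concavity changes.
f(x) = -x^4 - 4x^3 + 3x^2 + 4x + 4
f'(x) = -4x^3 - 12x^2 + 6x + 4
f''(x) = -12x^2 - 24x + 6
This is a quadratic in x. Use the discriminant to count real roots.
Discriminant = (-24)^2 - 4 * (-12) * 6
= 576 - (-288)
= 864
Since discriminant > 0, f''(x) = 0 has 2 distinct real solutions.
A quadratic with two distinct real roots changes sign at each root, so concavity changes at both.
Number of inflection points: 2

2


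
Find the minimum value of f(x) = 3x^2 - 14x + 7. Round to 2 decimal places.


For a quadratic f(x) = ax^2 + bx + c with a > 0, the minimum is at the vertex.
Vertex x-coordinate: x = -b/(2a)
x = -(-14) / (2 * 3)
x = 14/6 = 7/3
Substitute back to find the minimum value:
f(7/3) = 3 * (7/3)^2 - 14 * (7/3) + 7
= 49/3 - 98/3 + 7
= -28/3 ≈ -9.33

-9.33


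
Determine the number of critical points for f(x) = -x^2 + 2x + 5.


Find where f'(x) = 0:
f'(x) = -2x + 2
Set f'(x) = 0:
-2x + 2 = 0
x = -2 / (-2) = 1
This is a linear equation in x, so there is exactly one solution.
Number of critical points: 1

1


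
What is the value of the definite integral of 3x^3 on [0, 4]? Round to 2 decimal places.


Find the antiderivative of 3x^3:
F(x) = 3/4 * x^4
Apply the Fundamental Theorem of Calculus:
F(4) - F(0)
= 3/4 * 4^4 - 3/4 * 0^4
= 3/4 * (256 - 0)
= 3/4 * 256
= 192 = 192.00

192.00


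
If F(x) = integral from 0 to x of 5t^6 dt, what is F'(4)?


By the Fundamental Theorem of Calculus (Part 1):
If F(x) = integral from 0 to x of f(t) dt, then F'(x) = f(x)
Here f(t) = 5t^6
So F'(x) = 5x^6
Evaluate at x = 4:
F'(4) = 5 * 4^6
= 5 * 4096
= 20480

20480


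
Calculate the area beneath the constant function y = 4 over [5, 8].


The area under a constant function y = 4 is a rectangle.
Width = 8 - 5 = 3
Height = 4
Area = width * height
= 3 * 4
= 12

12


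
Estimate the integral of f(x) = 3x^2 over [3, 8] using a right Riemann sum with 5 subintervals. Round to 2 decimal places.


Right Riemann sum uses right endpoints of each subinterval.
Interval: [3, 8], n = 5
dx = (8 - 3) / 5 = 1
Right endpoints: [4, 5, 6, 7, 8]
f values: [48, 75, 108, 147, 192]
Sum = dx * (sum of f values)
= 1 * 570
= 570 = 570.00

570.00


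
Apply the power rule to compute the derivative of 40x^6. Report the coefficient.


We apply the power rule: d/dx [ax^n] = a*n * x^(n-1)
d/dx [40x^6]
= 40 * 6 * x^(6-1)
= 240x^5
The coefficient is 240

240


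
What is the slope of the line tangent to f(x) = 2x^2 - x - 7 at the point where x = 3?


The slope of the tangent line equals f'(x) at the point.
f(x) = 2x^2 - x - 7
f'(x) = 4x - 1
At x = 3:
f'(3) = 4 * 3 - 1
= 12 - 1
= 11

11


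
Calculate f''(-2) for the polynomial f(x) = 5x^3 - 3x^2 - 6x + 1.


First derivative:
f'(x) = 15x^2 - 6x - 6
Second derivative:
f''(x) = 30x - 6
Substitute x = -2:
f''(-2) = 30 * (-2) - 6
= -60 - 6
= -66

-66


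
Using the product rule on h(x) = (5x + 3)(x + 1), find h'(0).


Let u(x) = 5x + 3 and v(x) = x + 1
u'(x) = 5
v'(x) = 1
Product rule: h'(x) = u'(x)*v(x) + u(x)*v'(x)
= 5 * (x + 1) + (5x + 3) * 1
At x = 0:
u(0) = 5 * 0 + 3 = 3
v(0) = 1 * 0 + 1 = 1
h'(0) = 5 * 1 + 3 * 1
= 5 + 3
= 8

8


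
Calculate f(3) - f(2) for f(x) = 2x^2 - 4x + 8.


Net change = f(b) - f(a)
f(x) = 2x^2 - 4x + 8
Compute f(3):
f(3) = 2 * 3^2 - 4 * 3 + 8
= 18 - 12 + 8
= 14
Compute f(2):
f(2) = 2 * 2^2 - 4 * 2 + 8
= 8 - 8 + 8
= 8
Net change = 14 - 8 = 6

6


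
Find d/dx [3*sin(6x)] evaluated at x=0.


Apply the chain rule to differentiate 3*sin(6x):
d/dx [3*sin(6x)]
= 3 * cos(6x) * d/dx(6x)
= 3 * 6 * cos(6x)
= 18 * cos(6x)
Evaluate at x = 0:
= 18 * cos(0)
= 18 * 1
= 18

18


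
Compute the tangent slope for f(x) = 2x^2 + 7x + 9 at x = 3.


The slope of the tangent line equals f'(x) at the point.
f(x) = 2x^2 + 7x + 9
f'(x) = 4x + 7
At x = 3:
f'(3) = 4 * 3 + 7
= 12 + 7
= 19

19


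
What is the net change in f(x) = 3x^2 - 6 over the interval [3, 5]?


Net change = f(b) - f(a)
f(x) = 3x^2 - 6
Compute f(5):
f(5) = 3 * 5^2 + 0 * 5 - 6
= 75 + 0 - 6
= 69
Compute f(3):
f(3) = 3 * 3^2 + 0 * 3 - 6
= 27 + 0 - 6
= 21
Net change = 69 - 21 = 48

48


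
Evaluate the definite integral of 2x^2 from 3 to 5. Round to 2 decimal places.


Find the antiderivative of 2x^2:
F(x) = 2/3 * x^3
Apply the Fundamental Theorem of Calculus:
F(5) - F(3)
= 2/3 * 5^3 - 2/3 * 3^3
= 2/3 * (125 - 27)
= 2/3 * 98
= 196/3 ≈ 65.33

65.33


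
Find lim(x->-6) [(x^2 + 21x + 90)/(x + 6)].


Direct substitution gives 0/0, so we factor the numerator.
Factor: (x^2 + 21x + 90) = (x + 6)(x + 15)
Cancel the common factor (x + 6):
(x^2 + 21x + 90)/(x + 6) = (x + 15)
Now substitute x = -6:
= (-6) - (-15) = 9

9


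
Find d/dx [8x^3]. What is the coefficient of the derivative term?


We apply the power rule: d/dx [ax^n] = a*n * x^(n-1)
d/dx [8x^3]
= 8 * 3 * x^(3-1)
= 24x^2
The coefficient is 24

24


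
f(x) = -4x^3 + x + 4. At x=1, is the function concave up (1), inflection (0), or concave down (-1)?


Concavity is determined by the sign of f''(x).
f(x) = -4x^3 + x + 4
f'(x) = -12x^2 + 1
f''(x) = -24x
f''(1) = -24 * 1 + 0
= -24 + 0
= -24
Since f''(1) < 0, the function is concave down (-1)

-1


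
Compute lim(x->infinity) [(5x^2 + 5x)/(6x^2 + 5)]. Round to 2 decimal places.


For limits at infinity with equal-degree polynomials,
we compare leading coefficients.
Numerator leading term: 5x^2
Denominator leading term: 6x^2
Divide both by x^2:
lim = (5 + 5/x) / (6 + 5/x^2)
As x -> infinity, the 1/x and 1/x^2 terms vanish:
= 5/6 ≈ 0.83

0.83


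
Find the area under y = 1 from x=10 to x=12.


The area under a constant function y = 1 is a rectangle.
Width = 12 - 10 = 2
Height = 1
Area = width * height
= 2 * 1
= 2

2


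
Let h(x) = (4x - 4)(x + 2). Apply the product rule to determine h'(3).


Let u(x) = 4x - 4 and v(x) = x + 2
u'(x) = 4
v'(x) = 1
Product rule: h'(x) = u'(x)*v(x) + u(x)*v'(x)
= 4 * (x + 2) + (4x - 4) * 1
At x = 3:
u(3) = 4 * 3 - 4 = 8
v(3) = 1 * 3 + 2 = 5
h'(3) = 4 * 5 + 8 * 1
= 20 + 8
= 28

28


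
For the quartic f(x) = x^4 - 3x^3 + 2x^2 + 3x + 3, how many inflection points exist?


Inflection points occur where f''(x) = 0 and concavity changes.
f(x) = x^4 - 3x^3 + 2x^2 + 3x + 3
f'(x) = 4x^3 - 9x^2 + 4x + 3
f''(x) = 12x^2 - 18x + 4
This is a quadratic in x. Use the discriminant to count real roots.
Discriminant = (-18)^2 - 4 * 12 * 4
= 324 - 192
= 132
Since discriminant > 0, f''(x) = 0 has 2 distinct real solutions.
A quadratic with two distinct real roots changes sign at each root, so concavity changes at both.
Number of inflection points: 2

2


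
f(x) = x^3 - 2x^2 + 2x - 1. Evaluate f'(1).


Differentiate f(x) = x^3 - 2x^2 + 2x - 1 term by term:
f'(x) = 3x^2 - 4x + 2
Substitute x = 1:
f'(1) = 3 * 1^2 - 4 * 1 + 2
= 3 - 4 + 2
= 1

1


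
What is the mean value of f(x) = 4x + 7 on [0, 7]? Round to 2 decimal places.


Average value = 1/(b-a) * integral from a to b of f(x) dx
First compute the integral of 4x + 7:
F(x) = 2x^2 + 7x
F(7) = 2 * 49 + 7 * 7 = 147
F(0) = 2 * 0 + 7 * 0 = 0
Integral = 147 - 0 = 147
Average = 147 / (7 - 0) = 147 / 7
= 21 = 21.00

21.00


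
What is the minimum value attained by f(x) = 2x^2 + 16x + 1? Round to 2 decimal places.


For a quadratic f(x) = ax^2 + bx + c with a > 0, the minimum is at the vertex.
Vertex x-coordinate: x = -b/(2a)
x = -(16) / (2 * 2)
x = -16/4 = -4
Substitute back to find the minimum value:
f(-4) = 2 * (-4)^2 + 16 * (-4) + 1
= 32 - 64 + 1
= -31 = -31.00

-31.00


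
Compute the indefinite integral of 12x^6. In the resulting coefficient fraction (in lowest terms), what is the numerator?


Apply the power rule for integration:
integral of ax^n dx = a/(n+1) * x^(n+1) + C
integral of 12x^6 dx
= 12/7 * x^7 + C
The coefficient in lowest terms is 12/7, and its numerator is 12

12


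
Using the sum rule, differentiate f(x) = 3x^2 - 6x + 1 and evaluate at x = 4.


Differentiate term by term using power and sum rules:
f(x) = 3x^2 - 6x + 1
f'(x) = 6x - 6
Substitute x = 4:
f'(4) = 6 * 4 - 6
= 24 - 6
= 18

18


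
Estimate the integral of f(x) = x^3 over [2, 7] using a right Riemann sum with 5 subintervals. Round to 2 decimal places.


Right Riemann sum uses right endpoints of each subinterval.
Interval: [2, 7], n = 5
dx = (7 - 2) / 5 = 1
Right endpoints: [3, 4, 5, 6, 7]
f values: [27, 64, 125, 216, 343]
Sum = dx * (sum of f values)
= 1 * 775
= 775 = 775.00

775.00


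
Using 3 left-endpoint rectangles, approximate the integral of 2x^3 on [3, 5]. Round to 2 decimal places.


Left Riemann sum uses left endpoints of each subinterval.
Interval: [3, 5], n = 3
dx = (5 - 3) / 3 = 2/3
Left endpoints: [3, 11/3, 13/3]
f values: [54, 2662/27, 4394/27]
Sum = dx * (sum of f values)
= 2/3 * 946/3
= 1892/9 ≈ 210.22

210.22


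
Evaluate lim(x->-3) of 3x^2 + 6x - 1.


Since polynomials are continuous, we use direct substitution.
lim(x->-3) of 3x^2 + 6x - 1
= 3 * (-3)^2 + 6 * (-3) - 1
= 27 - 18 - 1
= 8

8


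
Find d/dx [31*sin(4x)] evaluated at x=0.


Apply the chain rule to differentiate 31*sin(4x):
d/dx [31*sin(4x)]
= 31 * cos(4x) * d/dx(4x)
= 31 * 4 * cos(4x)
= 124 * cos(4x)
Evaluate at x = 0:
= 124 * cos(0)
= 124 * 1
= 124

124


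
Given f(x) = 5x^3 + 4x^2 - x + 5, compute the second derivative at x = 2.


First derivative:
f'(x) = 15x^2 + 8x - 1
Second derivative:
f''(x) = 30x + 8
Substitute x = 2:
f''(2) = 30 * 2 + 8
= 60 + 8
= 68

68


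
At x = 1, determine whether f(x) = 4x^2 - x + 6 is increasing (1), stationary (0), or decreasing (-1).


Compute f'(x) to determine behavior:
f'(x) = 8x - 1
f'(1) = 8 * 1 - 1
= 8 - 1
= 7
Since f'(1) > 0, the function is increasing (1)

1


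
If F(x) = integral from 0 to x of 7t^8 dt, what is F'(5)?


By the Fundamental Theorem of Calculus (Part 1):
If F(x) = integral from 0 to x of f(t) dt, then F'(x) = f(x)
Here f(t) = 7t^8
So F'(x) = 7x^8
Evaluate at x = 5:
F'(5) = 7 * 5^8
= 7 * 390625
= 2734375

2734375


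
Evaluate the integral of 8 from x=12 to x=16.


The integral of a constant k over [a, b] equals k * (b - a).
integral from 12 to 16 of 8 dx
= 8 * (16 - 12)
= 8 * 4
= 32

32


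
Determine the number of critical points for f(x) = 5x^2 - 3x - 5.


Find where f'(x) = 0:
f'(x) = 10x - 3
Set f'(x) = 0:
10x - 3 = 0
x = 3 / 10 = 3/10
This is a linear equation in x, so there is exactly one solution.
Number of critical points: 1

1


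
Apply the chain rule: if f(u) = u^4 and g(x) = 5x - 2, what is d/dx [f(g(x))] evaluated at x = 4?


Using the chain rule: (f(g(x)))' = f'(g(x)) * g'(x)
First, find g(4):
g(4) = 5 * 4 - 2 = 18
Next, f'(u) = 4u^3
And g'(x) = 5
So f'(g(4)) * g'(4)
= 4 * 18^3 * 5
= 4 * 5832 * 5
= 116640

116640


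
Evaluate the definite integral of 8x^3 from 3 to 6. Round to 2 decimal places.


Find the antiderivative of 8x^3:
F(x) = 8/4 * x^4
Apply the Fundamental Theorem of Calculus:
F(6) - F(3)
= 8/4 * 6^4 - 8/4 * 3^4
= 8/4 * (1296 - 81)
= 8/4 * 1215
= 2430 = 2430.00

2430.00


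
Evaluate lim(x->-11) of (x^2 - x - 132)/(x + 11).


Direct substitution gives 0/0, so we factor the numerator.
Factor: (x^2 - x - 132) = (x + 11)(x - 12)
Cancel the common factor (x + 11):
(x^2 - x - 132)/(x + 11) = (x - 12)
Now substitute x = -11:
= (-11) - (12) = -23

-23


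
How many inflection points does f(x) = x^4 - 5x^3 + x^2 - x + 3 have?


Inflection points occur where f''(x) = 0 and concavity changes.
f(x) = x^4 - 5x^3 + x^2 - x + 3
f'(x) = 4x^3 - 15x^2 + 2x - 1
f''(x) = 12x^2 - 30x + 2
This is a quadratic in x. Use the discriminant to count real roots.
Discriminant = (-30)^2 - 4 * 12 * 2
= 900 - 96
= 804
Since discriminant > 0, f''(x) = 0 has 2 distinct real solutions.
A quadratic with two distinct real roots changes sign at each root, so concavity changes at both.
Number of inflection points: 2

2


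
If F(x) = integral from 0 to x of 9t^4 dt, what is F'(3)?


By the Fundamental Theorem of Calculus (Part 1):
If F(x) = integral from 0 to x of f(t) dt, then F'(x) = f(x)
Here f(t) = 9t^4
So F'(x) = 9x^4
Evaluate at x = 3:
F'(3) = 9 * 3^4
= 9 * 81
= 729

729


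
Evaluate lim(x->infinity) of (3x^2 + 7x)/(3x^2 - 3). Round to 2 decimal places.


For limits at infinity with equal-degree polynomials,
we compare leading coefficients.
Numerator leading term: 3x^2
Denominator leading term: 3x^2
Divide both by x^2:
lim = (3 + 7/x) / (3 - 3/x^2)
As x -> infinity, the 1/x and 1/x^2 terms vanish:
= 3/3 = 1 = 1.00

1.00


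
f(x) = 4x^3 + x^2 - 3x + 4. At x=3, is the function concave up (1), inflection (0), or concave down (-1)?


Concavity is determined by the sign of f''(x).
f(x) = 4x^3 + x^2 - 3x + 4
f'(x) = 12x^2 + 2x - 3
f''(x) = 24x + 2
f''(3) = 24 * 3 + 2
= 72 + 2
= 74
Since f''(3) > 0, the function is concave up (1)

1


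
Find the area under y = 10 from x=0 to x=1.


The area under a constant function y = 10 is a rectangle.
Width = 1 - 0 = 1
Height = 10
Area = width * height
= 1 * 10
= 10

10


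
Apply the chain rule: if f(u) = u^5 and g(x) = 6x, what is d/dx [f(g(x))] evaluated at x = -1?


Using the chain rule: (f(g(x)))' = f'(g(x)) * g'(x)
First, find g(-1):
g(-1) = 6 * (-1) + 0 = -6
Next, f'(u) = 5u^4
And g'(x) = 6
So f'(g(-1)) * g'(-1)
= 5 * (-6)^4 * 6
= 5 * 1296 * 6
= 38880

38880


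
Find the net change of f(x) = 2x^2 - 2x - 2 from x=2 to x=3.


Net change = f(b) - f(a)
f(x) = 2x^2 - 2x - 2
Compute f(3):
f(3) = 2 * 3^2 - 2 * 3 - 2
= 18 - 6 - 2
= 10
Compute f(2):
f(2) = 2 * 2^2 - 2 * 2 - 2
= 8 - 4 - 2
= 2
Net change = 10 - 2 = 8

8


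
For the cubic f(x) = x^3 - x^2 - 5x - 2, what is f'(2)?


Differentiate f(x) = x^3 - x^2 - 5x - 2 term by term:
f'(x) = 3x^2 - 2x - 5
Substitute x = 2:
f'(2) = 3 * 2^2 - 2 * 2 - 5
= 12 - 4 - 5
= 3

3


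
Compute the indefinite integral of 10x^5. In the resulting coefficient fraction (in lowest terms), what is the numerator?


Apply the power rule for integration:
integral of ax^n dx = a/(n+1) * x^(n+1) + C
integral of 10x^5 dx
= 10/6 * x^6 + C
= 5/3 * x^6 + C
The coefficient in lowest terms is 5/3, and its numerator is 5

5


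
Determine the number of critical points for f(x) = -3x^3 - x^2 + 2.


Find where f'(x) = 0:
f(x) = -3x^3 - x^2 + 2
f'(x) = -9x^2 - 2x
This is a quadratic in x. Use the discriminant to count real roots.
Discriminant = (-2)^2 - 4 * (-9) * 0
= 4 - 0
= 4
Since discriminant > 0, f'(x) = 0 has 2 real solutions.
Number of critical points: 2

2


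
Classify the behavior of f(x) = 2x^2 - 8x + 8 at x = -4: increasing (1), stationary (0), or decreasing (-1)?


Compute f'(x) to determine behavior:
f'(x) = 4x - 8
f'(-4) = 4 * (-4) - 8
= -16 - 8
= -24
Since f'(-4) < 0, the function is decreasing (-1)

-1


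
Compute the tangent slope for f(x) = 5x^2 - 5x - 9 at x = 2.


The slope of the tangent line equals f'(x) at the point.
f(x) = 5x^2 - 5x - 9
f'(x) = 10x - 5
At x = 2:
f'(2) = 10 * 2 - 5
= 20 - 5
= 15

15


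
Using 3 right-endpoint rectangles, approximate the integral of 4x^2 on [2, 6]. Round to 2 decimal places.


Right Riemann sum uses right endpoints of each subinterval.
Interval: [2, 6], n = 3
dx = (6 - 2) / 3 = 4/3
Right endpoints: [10/3, 14/3, 6]
f values: [400/9, 784/9, 144]
Sum = dx * (sum of f values)
= 4/3 * 2480/9
= 9920/27 ≈ 367.41

367.41


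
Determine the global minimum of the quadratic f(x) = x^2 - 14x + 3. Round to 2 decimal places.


For a quadratic f(x) = ax^2 + bx + c with a > 0, the minimum is at the vertex.
Vertex x-coordinate: x = -b/(2a)
x = -(-14) / (2 * 1)
x = 14/2 = 7
Substitute back to find the minimum value:
f(7) = 1 * 7^2 - 14 * 7 + 3
= 49 - 98 + 3
= -46 = -46.00

-46.00


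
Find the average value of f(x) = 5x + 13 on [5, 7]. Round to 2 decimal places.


Average value = 1/(b-a) * integral from a to b of f(x) dx
First compute the integral of 5x + 13:
F(x) = (5/2)x^2 + 13x
F(7) = 5/2 * 49 + 13 * 7 = 427/2
F(5) = 5/2 * 25 + 13 * 5 = 255/2
Integral = 427/2 - 255/2 = 86
Average = 86 / (7 - 5) = 86 / 2
= 43 = 43.00

43.00


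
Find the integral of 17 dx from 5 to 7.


The integral of a constant k over [a, b] equals k * (b - a).
integral from 5 to 7 of 17 dx
= 17 * (7 - 5)
= 17 * 2
= 34

34


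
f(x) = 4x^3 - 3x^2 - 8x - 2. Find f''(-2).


First derivative:
f'(x) = 12x^2 - 6x - 8
Second derivative:
f''(x) = 24x - 6
Substitute x = -2:
f''(-2) = 24 * (-2) - 6
= -48 - 6
= -54

-54


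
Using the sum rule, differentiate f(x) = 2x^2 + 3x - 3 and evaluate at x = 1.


Differentiate term by term using power and sum rules:
f(x) = 2x^2 + 3x - 3
f'(x) = 4x + 3
Substitute x = 1:
f'(1) = 4 * 1 + 3
= 4 + 3
= 7

7


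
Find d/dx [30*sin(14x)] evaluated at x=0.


Apply the chain rule to differentiate 30*sin(14x):
d/dx [30*sin(14x)]
= 30 * cos(14x) * d/dx(14x)
= 30 * 14 * cos(14x)
= 420 * cos(14x)
Evaluate at x = 0:
= 420 * cos(0)
= 420 * 1
= 420

420


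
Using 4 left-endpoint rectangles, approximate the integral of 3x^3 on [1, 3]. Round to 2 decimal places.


Left Riemann sum uses left endpoints of each subinterval.
Interval: [1, 3], n = 4
dx = (3 - 1) / 4 = 1/2
Left endpoints: [1, 3/2, 2, 5/2]
f values: [3, 81/8, 24, 375/8]
Sum = dx * (sum of f values)
= 1/2 * 84
= 42 = 42.00

42.00


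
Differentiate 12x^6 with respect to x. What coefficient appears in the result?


We apply the power rule: d/dx [ax^n] = a*n * x^(n-1)
d/dx [12x^6]
= 12 * 6 * x^(6-1)
= 72x^5
The coefficient is 72

72


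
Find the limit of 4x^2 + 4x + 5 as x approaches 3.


Since polynomials are continuous, we use direct substitution.
lim(x->3) of 4x^2 + 4x + 5
= 4 * 3^2 + 4 * 3 + 5
= 36 + 12 + 5
= 53

53


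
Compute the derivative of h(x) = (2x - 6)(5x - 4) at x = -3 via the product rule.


Let u(x) = 2x - 6 and v(x) = 5x - 4
u'(x) = 2
v'(x) = 5
Product rule: h'(x) = u'(x)*v(x) + u(x)*v'(x)
= 2 * (5x - 4) + (2x - 6) * 5
At x = -3:
u(-3) = 2 * (-3) - 6 = -12
v(-3) = 5 * (-3) - 4 = -19
h'(-3) = 2 * (-19) + (-12) * 5
= -38 - 60
= -98

-98


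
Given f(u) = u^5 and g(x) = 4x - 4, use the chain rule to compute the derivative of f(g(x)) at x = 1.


Using the chain rule: (f(g(x)))' = f'(g(x)) * g'(x)
First, find g(1):
g(1) = 4 * 1 - 4 = 0
Next, f'(u) = 5u^4
And g'(x) = 4
So f'(g(1)) * g'(1)
= 5 * 0^4 * 4
= 5 * 0 * 4
= 0

0


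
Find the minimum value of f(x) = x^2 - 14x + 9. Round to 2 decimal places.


For a quadratic f(x) = ax^2 + bx + c with a > 0, the minimum is at the vertex.
Vertex x-coordinate: x = -b/(2a)
x = -(-14) / (2 * 1)
x = 14/2 = 7
Substitute back to find the minimum value:
f(7) = 1 * 7^2 - 14 * 7 + 9
= 49 - 98 + 9
= -40 = -40.00

-40.00


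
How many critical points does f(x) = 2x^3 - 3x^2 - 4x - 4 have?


Find where f'(x) = 0:
f(x) = 2x^3 - 3x^2 - 4x - 4
f'(x) = 6x^2 - 6x - 4
This is a quadratic in x. Use the discriminant to count real roots.
Discriminant = (-6)^2 - 4 * 6 * (-4)
= 36 - (-96)
= 132
Since discriminant > 0, f'(x) = 0 has 2 real solutions.
Number of critical points: 2

2


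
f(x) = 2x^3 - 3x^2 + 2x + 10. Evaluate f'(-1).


Differentiate f(x) = 2x^3 - 3x^2 + 2x + 10 term by term:
f'(x) = 6x^2 - 6x + 2
Substitute x = -1:
f'(-1) = 6 * (-1)^2 - 6 * (-1) + 2
= 6 + 6 + 2
= 14

14


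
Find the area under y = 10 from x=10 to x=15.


The area under a constant function y = 10 is a rectangle.
Width = 15 - 10 = 5
Height = 10
Area = width * height
= 5 * 10
= 50

50


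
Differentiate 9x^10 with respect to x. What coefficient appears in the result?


We apply the power rule: d/dx [ax^n] = a*n * x^(n-1)
d/dx [9x^10]
= 9 * 10 * x^(10-1)
= 90x^9
The coefficient is 90

90


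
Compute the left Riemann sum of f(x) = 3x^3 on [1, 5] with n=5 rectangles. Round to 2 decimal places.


Left Riemann sum uses left endpoints of each subinterval.
Interval: [1, 5], n = 5
dx = (5 - 1) / 5 = 4/5
Left endpoints: [1, 9/5, 13/5, 17/5, 21/5]
f values: [3, 2187/125, 6591/125, 14739/125, 27783/125]
Sum = dx * (sum of f values)
= 4/5 * 2067/5
= 8268/25 = 330.72

330.72


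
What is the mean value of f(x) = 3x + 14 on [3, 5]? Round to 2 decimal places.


Average value = 1/(b-a) * integral from a to b of f(x) dx
First compute the integral of 3x + 14:
F(x) = (3/2)x^2 + 14x
F(5) = 3/2 * 25 + 14 * 5 = 215/2
F(3) = 3/2 * 9 + 14 * 3 = 111/2
Integral = 215/2 - 111/2 = 52
Average = 52 / (5 - 3) = 52 / 2
= 26 = 26.00

26.00


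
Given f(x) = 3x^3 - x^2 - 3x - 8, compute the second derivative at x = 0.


First derivative:
f'(x) = 9x^2 - 2x - 3
Second derivative:
f''(x) = 18x - 2
Substitute x = 0:
f''(0) = 18 * 0 - 2
= 0 - 2
= -2

-2


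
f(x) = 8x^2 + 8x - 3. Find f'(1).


Differentiate term by term using power and sum rules:
f(x) = 8x^2 + 8x - 3
f'(x) = 16x + 8
Substitute x = 1:
f'(1) = 16 * 1 + 8
= 16 + 8
= 24

24


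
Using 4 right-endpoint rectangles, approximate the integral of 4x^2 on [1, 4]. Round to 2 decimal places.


Right Riemann sum uses right endpoints of each subinterval.
Interval: [1, 4], n = 4
dx = (4 - 1) / 4 = 3/4
Right endpoints: [7/4, 5/2, 13/4, 4]
f values: [49/4, 25, 169/4, 64]
Sum = dx * (sum of f values)
= 3/4 * 287/2
= 861/8 ≈ 107.63

107.63


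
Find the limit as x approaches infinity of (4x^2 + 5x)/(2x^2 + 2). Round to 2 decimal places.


For limits at infinity with equal-degree polynomials,
we compare leading coefficients.
Numerator leading term: 4x^2
Denominator leading term: 2x^2
Divide both by x^2:
lim = (4 + 5/x) / (2 + 2/x^2)
As x -> infinity, the 1/x and 1/x^2 terms vanish:
= 4/2 = 2 = 2.00

2.00


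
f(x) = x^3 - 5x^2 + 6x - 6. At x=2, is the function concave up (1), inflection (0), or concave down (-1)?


Concavity is determined by the sign of f''(x).
f(x) = x^3 - 5x^2 + 6x - 6
f'(x) = 3x^2 - 10x + 6
f''(x) = 6x - 10
f''(2) = 6 * 2 - 10
= 12 - 10
= 2
Since f''(2) > 0, the function is concave up (1)

1


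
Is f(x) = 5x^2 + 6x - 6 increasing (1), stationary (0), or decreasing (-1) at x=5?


Compute f'(x) to determine behavior:
f'(x) = 10x + 6
f'(5) = 10 * 5 + 6
= 50 + 6
= 56
Since f'(5) > 0, the function is increasing (1)

1


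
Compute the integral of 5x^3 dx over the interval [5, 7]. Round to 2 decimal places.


Find the antiderivative of 5x^3:
F(x) = 5/4 * x^4
Apply the Fundamental Theorem of Calculus:
F(7) - F(5)
= 5/4 * 7^4 - 5/4 * 5^4
= 5/4 * (2401 - 625)
= 5/4 * 1776
= 2220 = 2220.00

2220.00


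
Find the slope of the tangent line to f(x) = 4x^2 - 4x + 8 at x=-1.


The slope of the tangent line equals f'(x) at the point.
f(x) = 4x^2 - 4x + 8
f'(x) = 8x - 4
At x = -1:
f'(-1) = 8 * (-1) - 4
= -8 - 4
= -12

-12


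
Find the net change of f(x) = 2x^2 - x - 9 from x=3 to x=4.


Net change = f(b) - f(a)
f(x) = 2x^2 - x - 9
Compute f(4):
f(4) = 2 * 4^2 - 1 * 4 - 9
= 32 - 4 - 9
= 19
Compute f(3):
f(3) = 2 * 3^2 - 1 * 3 - 9
= 18 - 3 - 9
= 6
Net change = 19 - 6 = 13

13


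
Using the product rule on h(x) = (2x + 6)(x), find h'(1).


Let u(x) = 2x + 6 and v(x) = x
u'(x) = 2
v'(x) = 1
Product rule: h'(x) = u'(x)*v(x) + u(x)*v'(x)
= 2 * (x) + (2x + 6) * 1
At x = 1:
u(1) = 2 * 1 + 6 = 8
v(1) = 1 * 1 + 0 = 1
h'(1) = 2 * 1 + 8 * 1
= 2 + 8
= 10

10


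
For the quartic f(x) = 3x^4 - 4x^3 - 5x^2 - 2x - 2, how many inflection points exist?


Inflection points occur where f''(x) = 0 and concavity changes.
f(x) = 3x^4 - 4x^3 - 5x^2 - 2x - 2
f'(x) = 12x^3 - 12x^2 - 10x - 2
f''(x) = 36x^2 - 24x - 10
This is a quadratic in x. Use the discriminant to count real roots.
Discriminant = (-24)^2 - 4 * 36 * (-10)
= 576 - (-1440)
= 2016
Since discriminant > 0, f''(x) = 0 has 2 distinct real solutions.
A quadratic with two distinct real roots changes sign at each root, so concavity changes at both.
Number of inflection points: 2

2


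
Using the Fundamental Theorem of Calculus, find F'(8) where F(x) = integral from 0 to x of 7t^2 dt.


By the Fundamental Theorem of Calculus (Part 1):
If F(x) = integral from 0 to x of f(t) dt, then F'(x) = f(x)
Here f(t) = 7t^2
So F'(x) = 7x^2
Evaluate at x = 8:
F'(8) = 7 * 8^2
= 7 * 64
= 448

448


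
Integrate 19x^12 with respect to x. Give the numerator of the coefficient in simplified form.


Apply the power rule for integration:
integral of ax^n dx = a/(n+1) * x^(n+1) + C
integral of 19x^12 dx
= 19/13 * x^13 + C
The coefficient in lowest terms is 19/13, and its numerator is 19

19


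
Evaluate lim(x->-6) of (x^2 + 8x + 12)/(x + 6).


Direct substitution gives 0/0, so we factor the numerator.
Factor: (x^2 + 8x + 12) = (x + 6)(x + 2)
Cancel the common factor (x + 6):
(x^2 + 8x + 12)/(x + 6) = (x + 2)
Now substitute x = -6:
= (-6) - (-2) = -4

-4


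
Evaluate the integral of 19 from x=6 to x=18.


The integral of a constant k over [a, b] equals k * (b - a).
integral from 6 to 18 of 19 dx
= 19 * (18 - 6)
= 19 * 12
= 228

228


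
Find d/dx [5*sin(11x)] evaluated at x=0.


Apply the chain rule to differentiate 5*sin(11x):
d/dx [5*sin(11x)]
= 5 * cos(11x) * d/dx(11x)
= 5 * 11 * cos(11x)
= 55 * cos(11x)
Evaluate at x = 0:
= 55 * cos(0)
= 55 * 1
= 55

55


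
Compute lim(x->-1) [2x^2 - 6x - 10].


Since polynomials are continuous, we use direct substitution.
lim(x->-1) of 2x^2 - 6x - 10
= 2 * (-1)^2 - 6 * (-1) - 10
= 2 + 6 - 10
= -2

-2


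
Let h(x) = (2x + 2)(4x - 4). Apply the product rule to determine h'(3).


Let u(x) = 2x + 2 and v(x) = 4x - 4
u'(x) = 2
v'(x) = 4
Product rule: h'(x) = u'(x)*v(x) + u(x)*v'(x)
= 2 * (4x - 4) + (2x + 2) * 4
At x = 3:
u(3) = 2 * 3 + 2 = 8
v(3) = 4 * 3 - 4 = 8
h'(3) = 2 * 8 + 8 * 4
= 16 + 32
= 48

48


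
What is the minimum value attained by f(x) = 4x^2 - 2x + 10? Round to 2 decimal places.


For a quadratic f(x) = ax^2 + bx + c with a > 0, the minimum is at the vertex.
Vertex x-coordinate: x = -b/(2a)
x = -(-2) / (2 * 4)
x = 2/8 = 1/4
Substitute back to find the minimum value:
f(1/4) = 4 * (1/4)^2 - 2 * (1/4) + 10
= 1/4 - 1/2 + 10
= 39/4 = 9.75

9.75


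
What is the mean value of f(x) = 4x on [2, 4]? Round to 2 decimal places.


Average value = 1/(b-a) * integral from a to b of f(x) dx
First compute the integral of 4x:
F(x) = 2x^2
F(4) = 2 * 16 + 0 * 4 = 32
F(2) = 2 * 4 + 0 * 2 = 8
Integral = 32 - 8 = 24
Average = 24 / (4 - 2) = 24 / 2
= 12 = 12.00

12.00


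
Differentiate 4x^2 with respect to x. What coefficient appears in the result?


We apply the power rule: d/dx [ax^n] = a*n * x^(n-1)
d/dx [4x^2]
= 4 * 2 * x^(2-1)
= 8x
The coefficient is 8

8


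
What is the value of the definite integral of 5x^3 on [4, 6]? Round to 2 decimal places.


Find the antiderivative of 5x^3:
F(x) = 5/4 * x^4
Apply the Fundamental Theorem of Calculus:
F(6) - F(4)
= 5/4 * 6^4 - 5/4 * 4^4
= 5/4 * (1296 - 256)
= 5/4 * 1040
= 1300 = 1300.00

1300.00


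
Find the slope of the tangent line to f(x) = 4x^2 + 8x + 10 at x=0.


The slope of the tangent line equals f'(x) at the point.
f(x) = 4x^2 + 8x + 10
f'(x) = 8x + 8
At x = 0:
f'(0) = 8 * 0 + 8
= 0 + 8
= 8

8


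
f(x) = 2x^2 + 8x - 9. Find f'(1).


Differentiate term by term using power and sum rules:
f(x) = 2x^2 + 8x - 9
f'(x) = 4x + 8
Substitute x = 1:
f'(1) = 4 * 1 + 8
= 4 + 8
= 12

12
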